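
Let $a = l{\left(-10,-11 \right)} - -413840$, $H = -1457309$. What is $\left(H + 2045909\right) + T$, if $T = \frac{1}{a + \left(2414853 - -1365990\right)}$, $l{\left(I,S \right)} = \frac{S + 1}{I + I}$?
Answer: $\frac{4937981416202}{8389367} \approx 5.886 \cdot 10^{5}$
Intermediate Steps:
$l{\left(I,S \right)} = \frac{1 + S}{2 I}$
$a = \frac{827681}{2}$ ($a = \frac{1 - 11}{2 \left(-10\right)} - -413840 = \frac{1}{2} \left(- \frac{1}{10}\right) \left(-10\right) + 413840 = \frac{1}{2} + 413840 = \frac{827681}{2} \approx 4.1384 \cdot 10^{5}$)
$T = \frac{2}{8389367}$ ($T = \frac{1}{\frac{827681}{2} + \left(2414853 - -1365990\right)} = \frac{1}{\frac{827681}{2} + \left(2414853 + 1365990\right)} = \frac{1}{\frac{827681}{2} + 3780843} = \frac{1}{\frac{8389367}{2}} = \frac{2}{8389367} \approx 2.384 \cdot 10^{-7}$)
$\left(H + 2045909\right) + T = \left(-1457309 + 2045909\right) + \frac{2}{8389367} = 588600 + \frac{2}{8389367} = \frac{4937981416202}{8389367}$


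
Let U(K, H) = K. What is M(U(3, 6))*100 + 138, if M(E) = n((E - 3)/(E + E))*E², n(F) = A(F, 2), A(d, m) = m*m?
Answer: 3738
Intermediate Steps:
A(d, m) = m²
n(F) = 4 (n(F) = 2² = 4)
M(E) = 4*E²
M(U(3, 6))*100 + 138 = (4*3²)*100 + 138 = (4*9)*100 + 138 = 36*100 + 138 = 3600 + 138 = 3738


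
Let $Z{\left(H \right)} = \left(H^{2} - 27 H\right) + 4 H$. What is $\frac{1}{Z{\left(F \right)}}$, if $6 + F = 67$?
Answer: $\frac{1}{2318} \approx 0.00043141$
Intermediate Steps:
$F = 61$ ($F = -6 + 67 = 61$)
$Z{\left(H \right)} = H^{2} - 23 H$
$\frac{1}{Z{\left(F \right)}} = \frac{1}{61 \left(-23 + 61\right)} = \frac{1}{61 \cdot 38} = \frac{1}{2318}$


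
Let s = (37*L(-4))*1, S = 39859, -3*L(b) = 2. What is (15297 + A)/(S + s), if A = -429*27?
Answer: 11142/119503 ≈ 0.093236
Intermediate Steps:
A = -11583
L(b) = -2/3 (L(b) = -1/3*2 = -2/3)
s = -74/3 (s = (37*(-2/3))*1 = -74/3*1 = -74/3 ≈ -24.667)
(15297 + A)/(S + s) = (15297 - 11583)/(39859 - 74/3) = 3714/(119503/3) = 3714*(3/119503) = 11142/119503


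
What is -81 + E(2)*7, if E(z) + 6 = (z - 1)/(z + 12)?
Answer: -245/2 ≈ -122.50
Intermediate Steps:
E(z) = -6 + (-1 + z)/(12 + z) (E(z) = -6 + (z - 1)/(z + 12) = -6 + (-1 + z)/(12 + z))
-81 + E(2)*7 = -81 + ((-73 - 5*2)/(12 + 2))*7 = -81 + ((-73 - 10)/14)*7 = -81 + ((1/14)*(-83))*7 = -81 - 83/14*7 = -81 - 83/2 = -245/2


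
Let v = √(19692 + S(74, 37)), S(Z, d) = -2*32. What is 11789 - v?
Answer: 11789 - 2*√4907 ≈ 11649.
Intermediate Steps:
S(Z, d) = -64
v = 2*√4907 (v = √(19692 - 64) = √19628 = 2*√4907 ≈ 140.10)
11789 - v = 11789 - 2*√4907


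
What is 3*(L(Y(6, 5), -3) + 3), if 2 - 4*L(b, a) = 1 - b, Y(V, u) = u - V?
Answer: 9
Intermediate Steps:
L(b, a) = ¼ + b/4 (L(b, a) = ½ - (1 - b)/4 = ½ + (-¼ + b/4) = ¼ + b/4)
3*(L(Y(6, 5), -3) + 3) = 3*((¼ + (5 - 1*6)/4) + 3) = 3*((¼ + (5 - 6)/4) + 3) = 3*((¼ + (¼)*(-1)) + 3) = 3*((¼ - ¼) + 3) = 3*(0 + 3) = 3*3 = 9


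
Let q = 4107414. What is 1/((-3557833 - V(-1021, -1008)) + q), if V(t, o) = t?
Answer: 1/550602 ≈ 1.8162e-6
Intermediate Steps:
1/((-3557833 - V(-1021, -1008)) + q) = 1/((-3557833 - 1*(-1021)) + 4107414) = 1/((-3557833 + 1021) + 4107414) = 1/(-3556812 + 4107414) = 1/550602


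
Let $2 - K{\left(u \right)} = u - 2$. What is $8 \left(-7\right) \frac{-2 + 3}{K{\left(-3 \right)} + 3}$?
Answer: $- \frac{28}{5} \approx -5.6$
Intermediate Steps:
$K{\left(u \right)} = 4 - u$ ($K{\left(u \right)} = 2 - \left(u - 2\right) = 2 - \left(-2 + u\right) = 4 - u$)
$8 \left(-7\right) \frac{-2 + 3}{K{\left(-3 \right)} + 3} = 8 \left(-7\right) \frac{-2 + 3}{\left(4 - -3\right) + 3} = - 56 \cdot 1 \frac{1}{\left(4 + 3\right) + 3} = - 56 \cdot 1 \frac{1}{7 + 3} = - 56 \cdot 1 \cdot \frac{1}{10} = \left(-56\right) \frac{1}{10} = - \frac{28}{5}$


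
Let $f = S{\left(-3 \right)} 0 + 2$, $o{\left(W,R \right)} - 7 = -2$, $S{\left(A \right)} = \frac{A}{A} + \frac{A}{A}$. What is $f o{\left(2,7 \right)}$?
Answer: $10$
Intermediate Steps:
$S{\left(A \right)} = 2$ ($S{\left(A \right)} = 1 + 1 = 2$)
$o{\left(W,R \right)} = 5$ ($o{\left(W,R \right)} = 7 - 2 = 5$)
$f = 2$ ($f = 2 \cdot 0 + 2 = 0 + 2 = 2$)
$f o{\left(2,7 \right)} = 2 \cdot 5 = 10$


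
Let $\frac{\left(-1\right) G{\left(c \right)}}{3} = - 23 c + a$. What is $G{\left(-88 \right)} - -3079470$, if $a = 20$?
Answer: $3073338$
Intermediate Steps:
$G{\left(c \right)} = -60 + 69 c$ ($G{\left(c \right)} = - 3 \left(- 23 c + 20\right) = - 3 \left(20 - 23 c\right) = -60 + 69 c$)
$G{\left(-88 \right)} - -3079470 = \left(-60 + 69 \left(-88\right)\right) - -3079470 = \left(-60 - 6072\right) + 3079470 = -6132 + 3079470 = 3073338$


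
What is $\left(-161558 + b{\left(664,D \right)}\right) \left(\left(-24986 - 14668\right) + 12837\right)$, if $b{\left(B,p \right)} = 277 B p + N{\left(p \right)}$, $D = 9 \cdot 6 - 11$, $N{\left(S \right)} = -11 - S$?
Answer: $-207759129564$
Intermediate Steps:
$D = 43$ ($D = 54 - 11 = 43$)
$b{\left(B,p \right)} = -11 - p + 277 B p$ ($b{\left(B,p \right)} = 277 B p - \left(11 + p\right) = -11 - p + 277 B p$)
$\left(-161558 + b{\left(664,D \right)}\right) \left(\left(-24986 - 14668\right) + 12837\right) = \left(-161558 - \left(54 - 7908904\right)\right) \left(\left(-24986 - 14668\right) + 12837\right) = \left(-161558 - -7908850\right) \left(\left(-24986 - 14668\right) + 12837\right) = \left(-161558 + 7908850\right) \left(-39654 + 12837\right) = 7747292 \left(-26817\right) = -207759129564$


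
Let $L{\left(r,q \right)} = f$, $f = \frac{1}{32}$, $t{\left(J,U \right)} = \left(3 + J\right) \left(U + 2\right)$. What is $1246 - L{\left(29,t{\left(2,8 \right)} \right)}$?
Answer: $\frac{39871}{32} \approx 1246.0$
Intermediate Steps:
$t{\left(J,U \right)} = \left(2 + U\right) \left(3 + J\right)$ ($t{\left(J,U \right)} = \left(3 + J\right) \left(2 + U\right) = \left(2 + U\right) \left(3 + J\right)$)
$f = \frac{1}{32} \approx 0.03125$
$L{\left(r,q \right)} = \frac{1}{32}$
$1246 - L{\left(29,t{\left(2,8 \right)} \right)} = 1246 - \frac{1}{32} = \frac{39871}{32}$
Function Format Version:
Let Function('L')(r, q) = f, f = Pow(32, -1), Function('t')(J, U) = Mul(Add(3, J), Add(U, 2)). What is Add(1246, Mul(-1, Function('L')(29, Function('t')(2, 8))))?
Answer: Rational(39871, 32) ≈ 1246.0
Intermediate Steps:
Function('t')(J, U) = Mul(Add(2, U), Add(3, J)) (Function('t')(J, U) = Mul(Add(3, J), Add(2, U)) = Mul(Add(2, U), Add(3, J)))
f = Rational(1, 32) ≈ 0.031250
Function('L')(r, q) = Rational(1, 32)
Add(1246, Mul(-1, Function('L')(29, Function('t')(2, 8)))) = Add(1246, Mul(-1, Rational(1, 32))) = Add(1246, Rational(-1, 32)) = Rational(39871, 32)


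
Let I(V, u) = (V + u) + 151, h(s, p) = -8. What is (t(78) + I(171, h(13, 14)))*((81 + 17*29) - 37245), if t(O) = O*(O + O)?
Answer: -457727422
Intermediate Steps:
t(O) = 2*O**2 (t(O) = O*(2*O) = 2*O**2)
I(V, u) = 151 + V + u
(t(78) + I(171, h(13, 14)))*((81 + 17*29) - 37245) = (2*78**2 + (151 + 171 - 8))*((81 + 17*29) - 37245) = (2*6084 + 314)*((81 + 493) - 37245) = (12168 + 314)*(574 - 37245) = 12482*(-36671) = -457727422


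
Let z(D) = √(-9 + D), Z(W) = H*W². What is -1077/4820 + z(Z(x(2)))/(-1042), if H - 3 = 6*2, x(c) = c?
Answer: -1077/4820 - √51/1042 ≈ -0.23030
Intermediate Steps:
H = 15 (H = 3 + 6*2 = 3 + 12 = 15)
Z(W) = 15*W²
-1077/4820 + z(Z(x(2)))/(-1042) = -1077/4820 + √(-9 + 15*2²)/(-1042) = -1077*1/4820 + √(-9 + 15*4)*(-1/1042) = -1077/4820 + √(-9 + 60)*(-1/1042) = -1077/4820 + √51*(-1/1042) = -1077/4820 - √51/1042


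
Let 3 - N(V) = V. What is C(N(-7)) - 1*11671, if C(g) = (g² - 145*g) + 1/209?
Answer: -2721388/209 ≈ -13021.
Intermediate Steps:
N(V) = 3 - V
C(g) = 1/209 + g² - 145*g (C(g) = (g² - 145*g) + 1/209 = 1/209 + g² - 145*g)
C(N(-7)) - 1*11671 = (1/209 + (3 - 1*(-7))² - 145*(3 - 1*(-7))) - 1*11671 = (1/209 + (3 + 7)² - 145*(3 + 7)) - 11671 = (1/209 + 10² - 145*10) - 11671 = (1/209 + 100 - 1450) - 11671 = -282149/209 - 11671 = -2721388/209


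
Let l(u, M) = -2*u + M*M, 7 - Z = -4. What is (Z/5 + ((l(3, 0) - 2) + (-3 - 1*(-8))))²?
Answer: 16/25 ≈ 0.64000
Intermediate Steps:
Z = 11 (Z = 7 - 1*(-4) = 7 + 4 = 11)
l(u, M) = M² - 2*u (l(u, M) = -2*u + M² = M² - 2*u)
(Z/5 + ((l(3, 0) - 2) + (-3 - 1*(-8))))² = (11/5 + (((0² - 2*3) - 2) + (-3 - 1*(-8))))² = ((⅕)*11 + (((0 - 6) - 2) + (-3 + 8)))² = (11/5 + ((-6 - 2) + 5))² = (11/5 + (-8 + 5))² = (11/5 - 3)² = (-⅘)² = 16/25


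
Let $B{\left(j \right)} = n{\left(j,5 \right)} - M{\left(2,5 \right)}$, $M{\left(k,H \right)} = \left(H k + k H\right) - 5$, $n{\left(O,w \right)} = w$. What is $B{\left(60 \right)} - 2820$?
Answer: $-2830$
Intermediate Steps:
$M{\left(k,H \right)} = -5 + 2 H k$ ($M{\left(k,H \right)} = \left(H k + H k\right) - 5 = 2 H k - 5 = -5 + 2 H k$)
$B{\left(j \right)} = -10$ ($B{\left(j \right)} = 5 - \left(-5 + 2 \cdot 5 \cdot 2\right) = 5 - \left(-5 + 20\right) = 5 - 15 = -10$)
$B{\left(60 \right)} - 2820 = -10 - 2820 = -2830$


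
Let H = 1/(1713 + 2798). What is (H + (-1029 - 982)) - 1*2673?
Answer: -21129523/4511 ≈ -4684.0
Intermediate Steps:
H = 1/4511 ≈ 0.00022168
(H + (-1029 - 982)) - 1*2673 = (1/4511 + (-1029 - 982)) - 1*2673 = (1/4511 - 2011) - 2673 = -9071620/4511 - 2673 = -21129523/4511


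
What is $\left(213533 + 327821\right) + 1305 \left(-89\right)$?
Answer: $425209$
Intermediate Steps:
$\left(213533 + 327821\right) + 1305 \left(-89\right) = 541354 - 116145 = 425209$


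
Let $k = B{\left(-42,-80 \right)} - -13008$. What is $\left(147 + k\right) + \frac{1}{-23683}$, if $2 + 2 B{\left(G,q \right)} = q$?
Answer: $\frac{310578861}{23683} \approx 13114.0$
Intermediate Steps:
$B{\left(G,q \right)} = -1 + \frac{q}{2}$
$k = 12967$ ($k = \left(-1 + \frac{1}{2} \left(-80\right)\right) - -13008 = \left(-1 - 40\right) + 13008 = -41 + 13008 = 12967$)
$\left(147 + k\right) + \frac{1}{-23683} = \left(147 + 12967\right) + \frac{1}{-23683} = 13114 - \frac{1}{23683} = \frac{310578861}{23683}$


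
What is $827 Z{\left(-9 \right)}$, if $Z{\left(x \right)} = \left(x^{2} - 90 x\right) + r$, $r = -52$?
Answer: $693853$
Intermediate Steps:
$Z{\left(x \right)} = -52 + x^{2} - 90 x$ ($Z{\left(x \right)} = \left(x^{2} - 90 x\right) - 52 = -52 + x^{2} - 90 x$)
$827 Z{\left(-9 \right)} = 827 \left(-52 + \left(-9\right)^{2} - -810\right) = 827 \left(-52 + 81 + 810\right) = 827 \cdot 839 = 693853$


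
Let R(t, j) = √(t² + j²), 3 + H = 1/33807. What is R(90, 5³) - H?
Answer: 101420/33807 + 5*√949 ≈ 157.03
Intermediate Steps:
H = -101420/33807 (H = -3 + 1/33807 = -101420/33807 ≈ -3.0000)
R(t, j) = √(j² + t²)
R(90, 5³) - H = √((5³)² + 90²) - 1*(-101420/33807) = √(125² + 8100) + 101420/33807 = √(15625 + 8100) + 101420/33807 = √23725 + 101420/33807 = 5*√949 + 101420/33807 = 101420/33807 + 5*√949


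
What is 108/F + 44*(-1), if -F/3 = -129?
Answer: -1880/43 ≈ -43.721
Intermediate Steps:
F = 387 (F = -3*(-129) = 387)
108/F + 44*(-1) = 108/387 + 44*(-1) = 108*(1/387) - 44 = 12/43 - 44 = -1880/43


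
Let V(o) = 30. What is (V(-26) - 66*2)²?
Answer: 10404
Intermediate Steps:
(V(-26) - 66*2)² = (30 - 66*2)² = (30 - 132)² = (-102)² = 10404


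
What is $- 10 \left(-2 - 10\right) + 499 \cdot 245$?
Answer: $122375$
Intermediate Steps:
$- 10 \left(-2 - 10\right) + 499 \cdot 245 = \left(-10\right) \left(-12\right) + 122255 = 120 + 122255 = 122375$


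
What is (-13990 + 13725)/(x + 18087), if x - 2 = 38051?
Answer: -53/11228 ≈ -0.0047203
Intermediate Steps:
x = 38053 (x = 2 + 38051 = 38053)
(-13990 + 13725)/(x + 18087) = (-13990 + 13725)/(38053 + 18087) = -265/56140 = -265*1/56140 = -53/11228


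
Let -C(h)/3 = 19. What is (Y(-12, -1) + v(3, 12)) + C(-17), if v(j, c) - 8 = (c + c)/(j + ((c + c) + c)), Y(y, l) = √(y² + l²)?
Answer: -629/13 + √145 ≈ -36.343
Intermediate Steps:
C(h) = -57 (C(h) = -3*19 = -57)
Y(y, l) = √(l² + y²)
v(j, c) = 8 + 2*c/(j + 3*c) (v(j, c) = 8 + (c + c)/(j + ((c + c) + c)) = 8 + (2*c)/(j + (2*c + c)) = 8 + (2*c)/(j + 3*c) = 8 + 2*c/(j + 3*c))
(Y(-12, -1) + v(3, 12)) + C(-17) = (√((-1)² + (-12)²) + 2*(4*3 + 13*12)/(3 + 3*12)) - 57 = (√(1 + 144) + 2*(12 + 156)/(3 + 36)) - 57 = (√145 + 2*168/39) - 57 = (√145 + 2*(1/39)*168) - 57 = (√145 + 112/13) - 57 = (112/13 + √145) - 57 = -629/13 + √145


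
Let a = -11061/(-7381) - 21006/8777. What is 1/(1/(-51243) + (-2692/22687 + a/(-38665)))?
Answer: -153263004738776912595/18185366179007230814 ≈ -8.4278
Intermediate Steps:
a = -57962889/64783037 (a = -11061*(-1/7381) - 21006*1/8777 = 11061/7381 - 21006/8777 = -57962889/64783037 ≈ -0.89472)
1/(1/(-51243) + (-2692/22687 + a/(-38665))) = 1/(1/(-51243) + (-2692/22687 - 57962889/64783037/(-38665))) = 1/(-1/51243 + (-2692*1/22687 - 57962889/64783037*(-1/38665))) = 1/(-1/51243 + (-2692/22687 + 57962889/2504836125605)) = 1/(-1/51243 - 6741703846065917/56827217181600635) = 1/(-18185366179007230814/153263004738776912595) = -153263004738776912595/18185366179007230814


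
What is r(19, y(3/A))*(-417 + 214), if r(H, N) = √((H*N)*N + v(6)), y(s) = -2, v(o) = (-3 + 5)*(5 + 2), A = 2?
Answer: -609*√10 ≈ -1925.8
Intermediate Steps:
v(o) = 14 (v(o) = 2*7 = 14)
r(H, N) = √(14 + H*N²) (r(H, N) = √((H*N)*N + 14) = √(H*N² + 14) = √(14 + H*N²))
r(19, y(3/A))*(-417 + 214) = √(14 + 19*(-2)²)*(-417 + 214) = √(14 + 19*4)*(-203) = √(14 + 76)*(-203) = √90*(-203) = (3*√10)*(-203) = -609*√10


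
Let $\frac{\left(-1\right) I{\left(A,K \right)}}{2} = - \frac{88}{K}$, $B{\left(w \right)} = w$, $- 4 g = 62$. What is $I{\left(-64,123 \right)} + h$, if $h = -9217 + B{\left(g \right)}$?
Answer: $- \frac{2270843}{246} \approx -9231.1$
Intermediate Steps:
$g = - \frac{31}{2}$ ($g = \left(- \frac{1}{4}\right) 62 = - \frac{31}{2} \approx -15.5$)
$I{\left(A,K \right)} = \frac{176}{K}$ ($I{\left(A,K \right)} = - 2 \left(- \frac{88}{K}\right) = \frac{176}{K}$)
$h = - \frac{18465}{2}$ ($h = -9217 - \frac{31}{2} = - \frac{18465}{2} \approx -9232.5$)
$I{\left(-64,123 \right)} + h = \frac{176}{123} - \frac{18465}{2} = - \frac{2270843}{246}$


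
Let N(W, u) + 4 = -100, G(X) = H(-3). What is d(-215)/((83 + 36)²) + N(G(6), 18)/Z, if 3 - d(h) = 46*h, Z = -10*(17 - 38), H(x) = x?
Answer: 43199/212415 ≈ 0.20337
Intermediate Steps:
G(X) = -3
N(W, u) = -104 (N(W, u) = -4 - 100 = -104)
Z = 210 (Z = -10*(-21) = 210)
d(h) = 3 - 46*h
d(-215)/((83 + 36)²) + N(G(6), 18)/Z = (3 - 46*(-215))/((83 + 36)²) - 104/210 = (3 + 9890)/(119²) - 104*1/210 = 9893/14161 - 52/105 = 43199/212415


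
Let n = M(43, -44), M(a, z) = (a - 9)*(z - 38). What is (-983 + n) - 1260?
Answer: -5031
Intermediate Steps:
M(a, z) = (-38 + z)*(-9 + a) (M(a, z) = (-9 + a)*(-38 + z) = (-38 + z)*(-9 + a))
n = -2788 (n = 342 - 38*43 - 9*(-44) + 43*(-44) = 342 - 1634 + 396 - 1892 = -2788)
(-983 + n) - 1260 = (-983 - 2788) - 1260 = -3771 - 1260 = -5031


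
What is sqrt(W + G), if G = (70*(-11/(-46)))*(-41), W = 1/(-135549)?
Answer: 2*I*sqrt(185294514291541)/1039209 ≈ 26.197*I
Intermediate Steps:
W = -1/135549 ≈ -7.3774e-6
G = -15785/23 (G = (70*(-11*(-1/46)))*(-41) = (70*(11/46))*(-41) = (385/23)*(-41) = -15785/23 ≈ -686.30)
sqrt(W + G) = sqrt(-1/135549 - 15785/23) = sqrt(-2139640988/3117627) = 2*I*sqrt(185294514291541)/1039209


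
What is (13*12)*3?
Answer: 468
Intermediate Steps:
(13*12)*3 = 156*3 = 468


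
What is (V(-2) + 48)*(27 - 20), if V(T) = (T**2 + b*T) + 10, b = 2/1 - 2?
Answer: 434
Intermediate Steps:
b = 0 (b = 1*2 - 2 = 2 - 2 = 0)
V(T) = 10 + T**2 (V(T) = (T**2 + 0*T) + 10 = (T**2 + 0) + 10 = T**2 + 10 = 10 + T**2)
(V(-2) + 48)*(27 - 20) = ((10 + (-2)**2) + 48)*(27 - 20) = ((10 + 4) + 48)*7 = (14 + 48)*7 = 62*7 = 434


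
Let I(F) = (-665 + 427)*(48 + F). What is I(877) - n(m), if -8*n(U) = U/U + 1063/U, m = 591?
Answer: -520433773/2364 ≈ -2.2015e+5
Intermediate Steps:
I(F) = -11424 - 238*F (I(F) = -238*(48 + F) = -11424 - 238*F)
n(U) = -⅛ - 1063/(8*U) (n(U) = -(U/U + 1063/U)/8 = -(1 + 1063/U)/8 = -⅛ - 1063/(8*U))
I(877) - n(m) = (-11424 - 238*877) - (-1063 - 1*591)/(8*591) = (-11424 - 208726) - (-1063 - 591)/(8*591) = -220150 - (-1654)/(8*591) = -220150 - 1*(-827/2364) = -220150 + 827/2364 = -520433773/2364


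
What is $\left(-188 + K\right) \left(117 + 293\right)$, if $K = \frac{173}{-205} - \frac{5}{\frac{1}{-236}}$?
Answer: $406374$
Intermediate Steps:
$K = \frac{241727}{205}$ ($K = 173 \left(- \frac{1}{205}\right) - \frac{5}{- \frac{1}{236}} = - \frac{173}{205} - -1180 = - \frac{173}{205} + 1180 = \frac{241727}{205} \approx 1179.2$)
$\left(-188 + K\right) \left(117 + 293\right) = \left(-188 + \frac{241727}{205}\right) \left(117 + 293\right) = \frac{203187}{205} \cdot 410 = 406374$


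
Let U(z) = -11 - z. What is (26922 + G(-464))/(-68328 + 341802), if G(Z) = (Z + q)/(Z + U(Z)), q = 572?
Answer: 49339/501369 ≈ 0.098409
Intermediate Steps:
G(Z) = -52 - Z/11 (G(Z) = (Z + 572)/(Z + (-11 - Z)) = (572 + Z)/(-11) = (572 + Z)*(-1/11) = -52 - Z/11)
(26922 + G(-464))/(-68328 + 341802) = (26922 + (-52 - 1/11*(-464)))/(-68328 + 341802) = (26922 + (-52 + 464/11))/273474 = (26922 - 108/11)*(1/273474) = (296034/11)*(1/273474) = 49339/501369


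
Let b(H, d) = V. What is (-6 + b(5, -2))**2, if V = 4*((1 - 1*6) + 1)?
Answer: 484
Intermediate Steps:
V = -16 (V = 4*((1 - 6) + 1) = 4*(-5 + 1) = 4*(-4) = -16)
b(H, d) = -16
(-6 + b(5, -2))**2 = (-6 - 16)**2 = (-22)**2 = 484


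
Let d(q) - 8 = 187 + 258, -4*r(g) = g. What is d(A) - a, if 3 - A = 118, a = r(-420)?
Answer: 348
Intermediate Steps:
r(g) = -g/4
a = 105 (a = -¼*(-420) = 105)
A = -115 (A = 3 - 1*118 = 3 - 118 = -115)
d(q) = 453 (d(q) = 8 + (187 + 258) = 8 + 445 = 453)
d(A) - a = 453 - 1*105 = 453 - 105 = 348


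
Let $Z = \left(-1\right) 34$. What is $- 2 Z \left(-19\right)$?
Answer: $-1292$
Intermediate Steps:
$Z = -34$
$- 2 Z \left(-19\right) = \left(-2\right) \left(-34\right) \left(-19\right) = 68 \left(-19\right) = -1292$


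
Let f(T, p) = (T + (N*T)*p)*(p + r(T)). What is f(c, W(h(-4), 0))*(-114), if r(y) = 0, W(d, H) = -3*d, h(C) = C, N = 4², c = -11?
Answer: 2904264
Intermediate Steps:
N = 16
f(T, p) = p*(T + 16*T*p) (f(T, p) = (T + (16*T)*p)*(p + 0) = (T + 16*T*p)*p = p*(T + 16*T*p))
f(c, W(h(-4), 0))*(-114) = -11*(-3*(-4))*(1 + 16*(-3*(-4)))*(-114) = -11*12*(1 + 16*12)*(-114) = -11*12*(1 + 192)*(-114) = -11*12*193*(-114) = -25476*(-114) = 2904264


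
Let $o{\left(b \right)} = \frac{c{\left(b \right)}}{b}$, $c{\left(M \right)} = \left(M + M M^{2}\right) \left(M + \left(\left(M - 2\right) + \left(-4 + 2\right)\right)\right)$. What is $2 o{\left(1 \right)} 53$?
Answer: $-424$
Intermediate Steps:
$c{\left(M \right)} = \left(-4 + 2 M\right) \left(M + M^{3}\right)$ ($c{\left(M \right)} = \left(M + M^{3}\right) \left(M + \left(\left(-2 + M\right) - 2\right)\right) = \left(M + M^{3}\right) \left(M + \left(-4 + M\right)\right) = \left(M + M^{3}\right) \left(-4 + 2 M\right) = \left(-4 + 2 M\right) \left(M + M^{3}\right)$)
$o{\left(b \right)} = -4 - 4 b^{2} + 2 b + 2 b^{3}$ ($o{\left(b \right)} = \frac{2 b \left(-2 + b + b^{3} - 2 b^{2}\right)}{b} = -4 - 4 b^{2} + 2 b + 2 b^{3}$)
$2 o{\left(1 \right)} 53 = 2 \left(-4 - 4 \cdot 1^{2} + 2 \cdot 1 + 2 \cdot 1^{3}\right) 53 = 2 \left(-4 - 4 + 2 + 2 \cdot 1\right) 53 = 2 \left(-4 - 4 + 2 + 2\right) 53 = 2 \left(-4\right) 53 = \left(-8\right) 53 = -424$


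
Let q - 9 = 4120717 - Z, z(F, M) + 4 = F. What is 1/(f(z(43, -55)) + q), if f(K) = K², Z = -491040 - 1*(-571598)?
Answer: 1/4041689 ≈ 2.4742e-7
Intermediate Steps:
Z = 80558 (Z = -491040 + 571598 = 80558)
z(F, M) = -4 + F
q = 4040168 (q = 9 + (4120717 - 1*80558) = 9 + (4120717 - 80558) = 9 + 4040159 = 4040168)
1/(f(z(43, -55)) + q) = 1/((-4 + 43)² + 4040168) = 1/(39² + 4040168) = 1/(1521 + 4040168) = 1/4041689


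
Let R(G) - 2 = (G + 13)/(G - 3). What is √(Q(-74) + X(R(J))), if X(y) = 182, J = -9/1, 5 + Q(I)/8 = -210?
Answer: I*√1538 ≈ 39.217*I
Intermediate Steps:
Q(I) = -1720 (Q(I) = -40 + 8*(-210) = -40 - 1680 = -1720)
J = -9 (J = -9*1 = -9)
R(G) = 2 + (13 + G)/(-3 + G) (R(G) = 2 + (G + 13)/(G - 3) = 2 + (13 + G)/(-3 + G))
√(Q(-74) + X(R(J))) = √(-1720 + 182) = √(-1538) = I*√1538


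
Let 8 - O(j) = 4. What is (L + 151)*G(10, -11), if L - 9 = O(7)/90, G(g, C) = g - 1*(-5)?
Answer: 7202/3 ≈ 2400.7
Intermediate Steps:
O(j) = 4 (O(j) = 8 - 1*4 = 8 - 4 = 4)
G(g, C) = 5 + g (G(g, C) = g + 5 = 5 + g)
L = 407/45 (L = 9 + 4/90 = 9 + 4*(1/90) = 9 + 2/45 = 407/45 ≈ 9.0444)
(L + 151)*G(10, -11) = (407/45 + 151)*(5 + 10) = (7202/45)*15 = 7202/3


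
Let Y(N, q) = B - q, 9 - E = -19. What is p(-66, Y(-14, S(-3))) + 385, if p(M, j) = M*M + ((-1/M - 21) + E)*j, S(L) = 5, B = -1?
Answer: 51688/11 ≈ 4698.9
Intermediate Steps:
E = 28 (E = 9 - 1*(-19) = 9 + 19 = 28)
Y(N, q) = -1 - q
p(M, j) = M² + j*(7 - 1/M) (p(M, j) = M*M + ((-1/M - 21) + 28)*j = M² + ((-21 - 1/M) + 28)*j = M² + (7 - 1/M)*j = M² + j*(7 - 1/M))
p(-66, Y(-14, S(-3))) + 385 = ((-66)² + 7*(-1 - 1*5) - 1*(-1 - 1*5)/(-66)) + 385 = (4356 + 7*(-1 - 5) - 1*(-1 - 5)*(-1/66)) + 385 = (4356 + 7*(-6) - 1*(-6)*(-1/66)) + 385 = (4356 - 42 - 1/11) + 385 = 47453/11 + 385 = 51688/11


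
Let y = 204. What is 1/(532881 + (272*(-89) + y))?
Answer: 1/508877 ≈ 1.9651e-6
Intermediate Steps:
1/(532881 + (272*(-89) + y)) = 1/(532881 + (272*(-89) + 204)) = 1/(532881 + (-24208 + 204)) = 1/(532881 - 24004) = 1/508877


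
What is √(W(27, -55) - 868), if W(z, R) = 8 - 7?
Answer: 17*I*√3 ≈ 29.445*I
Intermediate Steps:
W(z, R) = 1
√(W(27, -55) - 868) = √(1 - 868) = √(-867) = 17*I*√3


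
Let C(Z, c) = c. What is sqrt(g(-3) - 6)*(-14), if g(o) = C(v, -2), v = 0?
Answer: -28*I*sqrt(2) ≈ -39.598*I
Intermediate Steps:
g(o) = -2
sqrt(g(-3) - 6)*(-14) = sqrt(-2 - 6)*(-14) = sqrt(-8)*(-14) = (2*I*sqrt(2))*(-14) = -28*I*sqrt(2)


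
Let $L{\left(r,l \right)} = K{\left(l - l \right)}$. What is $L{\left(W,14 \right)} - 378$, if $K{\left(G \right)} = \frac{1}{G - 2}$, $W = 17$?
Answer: $- \frac{757}{2} \approx -378.5$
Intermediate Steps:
$K{\left(G \right)} = \frac{1}{-2 + G}$
$L{\left(r,l \right)} = - \frac{1}{2}$ ($L{\left(r,l \right)} = \frac{1}{-2 + \left(l - l\right)} = \frac{1}{-2 + 0} = \frac{1}{-2} = - \frac{1}{2}$)
$L{\left(W,14 \right)} - 378 = - \frac{1}{2} - 378 = - \frac{757}{2}$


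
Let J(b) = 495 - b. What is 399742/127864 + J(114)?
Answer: 24557963/63932 ≈ 384.13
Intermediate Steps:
399742/127864 + J(114) = 399742/127864 + (495 - 1*114) = 399742*(1/127864) + (495 - 114) = 199871/63932 + 381 = 24557963/63932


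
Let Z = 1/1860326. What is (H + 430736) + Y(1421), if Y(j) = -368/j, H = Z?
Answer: 1138659944290509/2643523246 ≈ 4.3074e+5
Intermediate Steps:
Z = 1/1860326 ≈ 5.3754e-7
H = 1/1860326 ≈ 5.3754e-7
(H + 430736) + Y(1421) = (1/1860326 + 430736) - 368/1421 = 801309379937/1860326 - 368*1/1421 = 801309379937/1860326 - 368/1421 = 1138659944290509/2643523246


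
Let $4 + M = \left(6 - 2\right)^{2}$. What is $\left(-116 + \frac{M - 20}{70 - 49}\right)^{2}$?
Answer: $\frac{5973136}{441} \approx 13545.0$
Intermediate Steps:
$M = 12$ ($M = -4 + \left(6 - 2\right)^{2} = -4 + 4^{2} = -4 + 16 = 12$)
$\left(-116 + \frac{M - 20}{70 - 49}\right)^{2} = \left(-116 + \frac{12 - 20}{70 - 49}\right)^{2} = \left(-116 - \frac{8}{21}\right)^{2} = \left(- \frac{2444}{21}\right)^{2} = \frac{5973136}{441}$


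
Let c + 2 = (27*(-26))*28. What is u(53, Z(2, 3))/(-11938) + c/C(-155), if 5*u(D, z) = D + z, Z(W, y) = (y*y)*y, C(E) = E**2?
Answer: -117530802/143405225 ≈ -0.81957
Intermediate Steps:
c = -19658 (c = -2 + (27*(-26))*28 = -2 - 702*28 = -2 - 19656 = -19658)
Z(W, y) = y**3 (Z(W, y) = y**2*y = y**3)
u(D, z) = D/5 + z/5 (u(D, z) = (D + z)/5 = D/5 + z/5)
u(53, Z(2, 3))/(-11938) + c/C(-155) = ((1/5)*53 + (1/5)*3**3)/(-11938) - 19658/((-155)**2) = (53/5 + (1/5)*27)*(-1/11938) - 19658/24025 = (53/5 + 27/5)*(-1/11938) - 19658*1/24025 = 16*(-1/11938) - 19658/24025 = -8/5969 - 19658/24025 = -117530802/143405225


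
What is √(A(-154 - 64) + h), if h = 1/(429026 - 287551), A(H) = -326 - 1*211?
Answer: I*√429925966766/28295 ≈ 23.173*I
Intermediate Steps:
A(H) = -537 (A(H) = -326 - 211 = -537)
h = 1/141475 ≈ 7.0684e-6
√(A(-154 - 64) + h) = √(-537 + 1/141475) = √(-75972074/141475) = I*√429925966766/28295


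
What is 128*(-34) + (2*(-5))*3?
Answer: -4382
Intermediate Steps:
128*(-34) + (2*(-5))*3 = -4352 - 10*3 = -4352 - 30 = -4382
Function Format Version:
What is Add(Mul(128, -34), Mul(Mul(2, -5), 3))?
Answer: -4382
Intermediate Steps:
Add(Mul(128, -34), Mul(Mul(2, -5), 3)) = Add(-4352, Mul(-10, 3)) = Add(-4352, -30) = -4382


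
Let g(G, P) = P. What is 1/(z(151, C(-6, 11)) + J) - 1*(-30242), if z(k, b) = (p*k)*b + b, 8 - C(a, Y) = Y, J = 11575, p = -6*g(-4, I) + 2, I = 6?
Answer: 815747709/26974 ≈ 30242.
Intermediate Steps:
p = -34 (p = -6*6 + 2 = -36 + 2 = -34)
C(a, Y) = 8 - Y
z(k, b) = b - 34*b*k (z(k, b) = (-34*k)*b + b = -34*b*k + b = b - 34*b*k)
1/(z(151, C(-6, 11)) + J) - 1*(-30242) = 1/((8 - 1*11)*(1 - 34*151) + 11575) - 1*(-30242) = 1/((8 - 11)*(1 - 5134) + 11575) + 30242 = 1/(-3*(-5133) + 11575) + 30242 = 1/(15399 + 11575) + 30242 = 1/26974 + 30242 = 815747709/26974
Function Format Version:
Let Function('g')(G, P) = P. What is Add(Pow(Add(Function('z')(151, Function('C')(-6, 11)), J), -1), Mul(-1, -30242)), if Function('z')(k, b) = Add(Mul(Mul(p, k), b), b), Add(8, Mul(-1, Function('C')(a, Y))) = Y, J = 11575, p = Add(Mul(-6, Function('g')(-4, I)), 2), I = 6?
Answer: Rational(815747709, 26974) ≈ 30242.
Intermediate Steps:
p = -34 (p = Add(Mul(-6, 6), 2) = Add(-36, 2) = -34)
Function('C')(a, Y) = Add(8, Mul(-1, Y))
Function('z')(k, b) = Add(b, Mul(-34, b, k)) (Function('z')(k, b) = Add(Mul(Mul(-34, k), b), b) = Add(Mul(-34, b, k), b) = Add(b, Mul(-34, b, k)))
Add(Pow(Add(Function('z')(151, Function('C')(-6, 11)), J), -1), Mul(-1, -30242)) = Add(Pow(Add(Mul(Add(8, Mul(-1, 11)), Add(1, Mul(-34, 151))), 11575), -1), Mul(-1, -30242)) = Add(Pow(Add(Mul(Add(8, -11), Add(1, -5134)), 11575), -1), 30242) = Add(Pow(Add(Mul(-3, -5133), 11575), -1), 30242) = Add(Pow(Add(15399, 11575), -1), 30242) = Add(Pow(26974, -1), 30242) = Add(Rational(1, 26974), 30242) = Rational(815747709, 26974)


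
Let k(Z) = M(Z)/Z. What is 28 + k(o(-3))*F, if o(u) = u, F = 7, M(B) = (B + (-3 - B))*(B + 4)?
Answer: 35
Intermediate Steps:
M(B) = -12 - 3*B (M(B) = -3*(4 + B) = -12 - 3*B)
k(Z) = (-12 - 3*Z)/Z
28 + k(o(-3))*F = 28 + (-3 - 12/(-3))*7 = 28 + (-3 - 12*(-⅓))*7 = 28 + (-3 + 4)*7 = 28 + 1*7 = 28 + 7 = 35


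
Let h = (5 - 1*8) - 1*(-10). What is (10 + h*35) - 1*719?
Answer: -464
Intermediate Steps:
h = 7 (h = (5 - 8) + 10 = -3 + 10 = 7)
(10 + h*35) - 1*719 = (10 + 7*35) - 1*719 = (10 + 245) - 719 = 255 - 719 = -464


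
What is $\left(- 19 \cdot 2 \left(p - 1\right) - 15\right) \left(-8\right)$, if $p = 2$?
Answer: $424$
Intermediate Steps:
$\left(- 19 \cdot 2 \left(p - 1\right) - 15\right) \left(-8\right) = \left(- 19 \cdot 2 \left(2 - 1\right) - 15\right) \left(-8\right) = \left(- 19 \cdot 2 \cdot 1 - 15\right) \left(-8\right) = \left(\left(-19\right) 2 - 15\right) \left(-8\right) = \left(-38 - 15\right) \left(-8\right) = \left(-53\right) \left(-8\right) = 424$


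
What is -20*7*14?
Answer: -1960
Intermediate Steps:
-20*7*14 = -140*14 = -1960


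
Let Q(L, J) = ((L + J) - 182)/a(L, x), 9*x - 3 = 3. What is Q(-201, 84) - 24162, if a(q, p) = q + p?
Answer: -14520465/601 ≈ -24161.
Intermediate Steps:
x = ⅔ (x = ⅓ + (⅑)*3 = ⅓ + ⅓ = ⅔ ≈ 0.66667)
a(q, p) = p + q
Q(L, J) = (-182 + J + L)/(⅔ + L) (Q(L, J) = ((L + J) - 182)/(⅔ + L) = ((J + L) - 182)/(⅔ + L) = (-182 + J + L)/(⅔ + L))
Q(-201, 84) - 24162 = 3*(-182 + 84 - 201)/(2 + 3*(-201)) - 24162 = 3*(-299)/(2 - 603) - 24162 = 3*(-299)/(-601) - 24162 = 3*(-1/601)*(-299) - 24162 = 897/601 - 24162 = -14520465/601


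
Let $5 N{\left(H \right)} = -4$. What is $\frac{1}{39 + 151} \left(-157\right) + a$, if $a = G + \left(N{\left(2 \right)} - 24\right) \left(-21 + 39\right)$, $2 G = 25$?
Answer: $- \frac{41299}{95} \approx -434.73$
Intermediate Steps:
$G = \frac{25}{2}$ ($G = \frac{1}{2} \cdot 25 = \frac{25}{2} \approx 12.5$)
$N{\left(H \right)} = - \frac{4}{5}$ ($N{\left(H \right)} = \frac{1}{5} \left(-4\right) = - \frac{4}{5}$)
$a = - \frac{4339}{10}$ ($a = \frac{25}{2} + \left(- \frac{4}{5} - 24\right) \left(-21 + 39\right) = \frac{25}{2} - \frac{2232}{5} = - \frac{4339}{10} \approx -433.9$)
$\frac{1}{39 + 151} \left(-157\right) + a = \frac{1}{39 + 151} \left(-157\right) - \frac{4339}{10} = \frac{1}{190} \left(-157\right) - \frac{4339}{10} = - \frac{157}{190} - \frac{4339}{10} = - \frac{41299}{95}$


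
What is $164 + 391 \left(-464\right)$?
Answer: $-181260$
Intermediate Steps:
$164 + 391 \left(-464\right) = 164 - 181424 = -181260$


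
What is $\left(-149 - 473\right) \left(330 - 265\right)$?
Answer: $-40430$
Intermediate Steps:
$\left(-149 - 473\right) \left(330 - 265\right) = \left(-622\right) 65 = -40430$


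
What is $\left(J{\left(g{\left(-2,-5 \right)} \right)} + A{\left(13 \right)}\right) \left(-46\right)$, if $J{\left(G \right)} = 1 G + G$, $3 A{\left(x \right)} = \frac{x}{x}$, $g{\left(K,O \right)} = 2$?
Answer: $- \frac{598}{3} \approx -199.33$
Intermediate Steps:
$A{\left(x \right)} = \frac{1}{3}$ ($A{\left(x \right)} = \frac{x \frac{1}{x}}{3} = \frac{1}{3} \cdot 1 = \frac{1}{3}$)
$J{\left(G \right)} = 2 G$ ($J{\left(G \right)} = G + G = 2 G$)
$\left(J{\left(g{\left(-2,-5 \right)} \right)} + A{\left(13 \right)}\right) \left(-46\right) = \left(2 \cdot 2 + \frac{1}{3}\right) \left(-46\right) = \left(4 + \frac{1}{3}\right) \left(-46\right) = \frac{13}{3} \left(-46\right) = - \frac{598}{3}$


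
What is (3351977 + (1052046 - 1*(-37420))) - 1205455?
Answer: 3235988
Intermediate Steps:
(3351977 + (1052046 - 1*(-37420))) - 1205455 = (3351977 + (1052046 + 37420)) - 1205455 = (3351977 + 1089466) - 1205455 = 4441443 - 1205455 = 3235988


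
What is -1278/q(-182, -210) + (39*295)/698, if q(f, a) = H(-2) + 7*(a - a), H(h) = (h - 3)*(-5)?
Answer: -604419/17450 ≈ -34.637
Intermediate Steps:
H(h) = 15 - 5*h (H(h) = (-3 + h)*(-5) = 15 - 5*h)
q(f, a) = 25 (q(f, a) = (15 - 5*(-2)) + 7*(a - a) = (15 + 10) + 7*0 = 25 + 0 = 25)
-1278/q(-182, -210) + (39*295)/698 = -1278/25 + (39*295)/698 = -1278*1/25 + 11505*(1/698) = -1278/25 + 11505/698 = -604419/17450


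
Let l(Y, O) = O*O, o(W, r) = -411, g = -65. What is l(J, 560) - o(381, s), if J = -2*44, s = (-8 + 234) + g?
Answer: 314011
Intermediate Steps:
s = 161 (s = (-8 + 234) - 65 = 226 - 65 = 161)
J = -88
l(Y, O) = O²
l(J, 560) - o(381, s) = 560² - 1*(-411) = 313600 + 411 = 314011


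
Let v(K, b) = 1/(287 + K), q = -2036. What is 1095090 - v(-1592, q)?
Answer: 1429092451/1305 ≈ 1.0951e+6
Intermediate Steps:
1095090 - v(-1592, q) = 1095090 - 1/(287 - 1592) = 1095090 - 1/(-1305) = 1095090 - 1*(-1/1305) = 1095090 + 1/1305 = 1429092451/1305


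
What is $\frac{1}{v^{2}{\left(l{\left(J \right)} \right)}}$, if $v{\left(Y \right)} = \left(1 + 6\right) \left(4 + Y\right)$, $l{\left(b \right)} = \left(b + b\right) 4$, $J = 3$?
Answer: $\frac{1}{38416} \approx 2.6031 \cdot 10^{-5}$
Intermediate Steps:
$l{\left(b \right)} = 8 b$ ($l{\left(b \right)} = 2 b 4 = 8 b$)
$v{\left(Y \right)} = 28 + 7 Y$ ($v{\left(Y \right)} = 7 \left(4 + Y\right) = 28 + 7 Y$)
$\frac{1}{v^{2}{\left(l{\left(J \right)} \right)}} = \frac{1}{\left(28 + 7 \cdot 8 \cdot 3\right)^{2}} = \frac{1}{\left(28 + 7 \cdot 24\right)^{2}} = \frac{1}{\left(28 + 168\right)^{2}} = \frac{1}{196^{2}} = \frac{1}{38416}$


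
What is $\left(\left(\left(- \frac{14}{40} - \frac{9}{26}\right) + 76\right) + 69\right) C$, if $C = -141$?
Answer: $- \frac{5290179}{260} \approx -20347.0$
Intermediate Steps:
$\left(\left(\left(- \frac{14}{40} - \frac{9}{26}\right) + 76\right) + 69\right) C = \left(\left(\left(- \frac{14}{40} - \frac{9}{26}\right) + 76\right) + 69\right) \left(-141\right) = \left(\left(\left(\left(-14\right) \frac{1}{40} - \frac{9}{26}\right) + 76\right) + 69\right) \left(-141\right) = \left(\left(\left(- \frac{7}{20} - \frac{9}{26}\right) + 76\right) + 69\right) \left(-141\right) = \left(\left(- \frac{181}{260} + 76\right) + 69\right) \left(-141\right) = \left(\frac{19579}{260} + 69\right) \left(-141\right) = \frac{37519}{260} \left(-141\right) = - \frac{5290179}{260}$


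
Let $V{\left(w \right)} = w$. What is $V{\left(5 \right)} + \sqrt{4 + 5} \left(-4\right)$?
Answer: $-7$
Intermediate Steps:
$V{\left(5 \right)} + \sqrt{4 + 5} \left(-4\right) = 5 + \sqrt{4 + 5} \left(-4\right) = 5 + \sqrt{9} \left(-4\right) = 5 + 3 \left(-4\right) = 5 - 12 = -7$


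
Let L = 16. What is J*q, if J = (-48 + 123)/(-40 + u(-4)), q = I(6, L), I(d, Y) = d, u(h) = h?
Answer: -225/22 ≈ -10.227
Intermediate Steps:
q = 6
J = -75/44 (J = (-48 + 123)/(-40 - 4) = 75/(-44) = 75*(-1/44) = -75/44 ≈ -1.7045)
J*q = -75/44*6 = -225/22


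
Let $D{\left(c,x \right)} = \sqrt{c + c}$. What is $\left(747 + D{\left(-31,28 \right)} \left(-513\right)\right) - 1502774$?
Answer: $-1502027 - 513 i \sqrt{62} \approx -1.502 \cdot 10^{6} - 4039.4 i$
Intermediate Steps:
$D{\left(c,x \right)} = \sqrt{2} \sqrt{c}$ ($D{\left(c,x \right)} = \sqrt{2 c} = \sqrt{2} \sqrt{c}$)
$\left(747 + D{\left(-31,28 \right)} \left(-513\right)\right) - 1502774 = \left(747 + \sqrt{2} \sqrt{-31} \left(-513\right)\right) - 1502774 = \left(747 + \sqrt{2} i \sqrt{31} \left(-513\right)\right) - 1502774 = \left(747 + i \sqrt{62} \left(-513\right)\right) - 1502774 = \left(747 - 513 i \sqrt{62}\right) - 1502774 = -1502027 - 513 i \sqrt{62}$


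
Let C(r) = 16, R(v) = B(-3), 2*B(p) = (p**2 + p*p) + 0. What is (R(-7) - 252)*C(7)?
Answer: -3888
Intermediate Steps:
B(p) = p**2 (B(p) = ((p**2 + p*p) + 0)/2 = ((p**2 + p**2) + 0)/2 = (2*p**2 + 0)/2 = (2*p**2)/2 = p**2)
R(v) = 9 (R(v) = (-3)**2 = 9)
(R(-7) - 252)*C(7) = (9 - 252)*16 = -243*16 = -3888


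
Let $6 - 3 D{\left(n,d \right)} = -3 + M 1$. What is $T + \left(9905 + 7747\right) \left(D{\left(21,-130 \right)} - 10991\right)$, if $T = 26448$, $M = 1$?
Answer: $-193939612$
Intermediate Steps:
$D{\left(n,d \right)} = \frac{8}{3}$ ($D{\left(n,d \right)} = 2 - \frac{-3 + 1 \cdot 1}{3} = 2 - \frac{-3 + 1}{3} = 2 - - \frac{2}{3} = 2 + \frac{2}{3} = \frac{8}{3}$)
$T + \left(9905 + 7747\right) \left(D{\left(21,-130 \right)} - 10991\right) = 26448 + \left(9905 + 7747\right) \left(\frac{8}{3} - 10991\right) = 26448 + 17652 \left(- \frac{32965}{3}\right) = 26448 - 193966060 = -193939612$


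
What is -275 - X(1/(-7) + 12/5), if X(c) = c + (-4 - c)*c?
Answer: -322339/1225 ≈ -263.13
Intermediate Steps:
X(c) = c + c*(-4 - c)
-275 - X(1/(-7) + 12/5) = -275 - (-1)*(1/(-7) + 12/5)*(3 + (1/(-7) + 12/5)) = -275 - (-1)*(1*(-⅐) + 12*(⅕))*(3 + (1*(-⅐) + 12*(⅕))) = -275 - (-1)*(-⅐ + 12/5)*(3 + (-⅐ + 12/5)) = -275 - (-1)*79*(3 + 79/35)/35 = -275 - (-1)*79*184/(35*35) = -275 - 1*(-14536/1225) = -275 + 14536/1225 = -322339/1225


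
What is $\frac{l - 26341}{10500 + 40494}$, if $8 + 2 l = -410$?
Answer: $- \frac{1475}{2833} \approx -0.52065$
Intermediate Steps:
$l = -209$ ($l = -4 + \frac{1}{2} \left(-410\right) = -4 - 205 = -209$)
$\frac{l - 26341}{10500 + 40494} = \frac{-209 - 26341}{10500 + 40494} = - \frac{26550}{50994} = \left(-26550\right) \frac{1}{50994} = - \frac{1475}{2833}$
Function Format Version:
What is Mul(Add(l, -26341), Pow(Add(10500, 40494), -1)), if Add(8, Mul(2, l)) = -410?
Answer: Rational(-1475, 2833) ≈ -0.52065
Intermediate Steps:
l = -209 (l = Add(-4, Mul(Rational(1, 2), -410)) = Add(-4, -205) = -209)
Mul(Add(l, -26341), Pow(Add(10500, 40494), -1)) = Mul(Add(-209, -26341), Pow(Add(10500, 40494), -1)) = Mul(-26550, Pow(50994, -1)) = Mul(-26550, Rational(1, 50994)) = Rational(-1475, 2833)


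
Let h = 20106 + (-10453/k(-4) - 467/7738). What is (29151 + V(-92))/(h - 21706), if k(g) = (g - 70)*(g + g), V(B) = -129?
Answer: -66473381856/3705297689 ≈ -17.940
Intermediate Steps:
k(g) = 2*g*(-70 + g) (k(g) = (-70 + g)*(2*g) = 2*g*(-70 + g))
h = 46011166599/2290448 (h = 20106 + (-10453*(-1/(8*(-70 - 4))) - 467/7738) = 20106 + (-10453/(2*(-4)*(-74)) - 467*1/7738) = 20106 + (-10453/592 - 467/7738) = 20106 - 40580889/2290448 = 46011166599/2290448 ≈ 20088.)
(29151 + V(-92))/(h - 21706) = (29151 - 129)/(46011166599/2290448 - 21706) = 29022/(-3705297689/2290448) = 29022*(-2290448/3705297689) = -66473381856/3705297689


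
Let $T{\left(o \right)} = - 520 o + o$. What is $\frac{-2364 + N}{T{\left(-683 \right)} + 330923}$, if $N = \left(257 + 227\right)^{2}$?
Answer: $\frac{57973}{171350} \approx 0.33833$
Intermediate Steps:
$N = 234256$ ($N = 484^{2} = 234256$)
$T{\left(o \right)} = - 519 o$
$\frac{-2364 + N}{T{\left(-683 \right)} + 330923} = \frac{-2364 + 234256}{\left(-519\right) \left(-683\right) + 330923} = \frac{231892}{354477 + 330923} = \frac{231892}{685400} = 231892 \cdot \frac{1}{685400} = \frac{57973}{171350}$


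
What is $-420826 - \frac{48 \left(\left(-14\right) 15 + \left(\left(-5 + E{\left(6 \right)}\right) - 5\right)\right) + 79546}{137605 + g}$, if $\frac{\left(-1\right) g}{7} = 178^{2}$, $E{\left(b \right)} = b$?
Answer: $- \frac{35426325884}{84183} \approx -4.2083 \cdot 10^{5}$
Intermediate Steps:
$g = -221788$ ($g = - 7 \cdot 178^{2} = \left(-7\right) 31684 = -221788$)
$-420826 - \frac{48 \left(\left(-14\right) 15 + \left(\left(-5 + E{\left(6 \right)}\right) - 5\right)\right) + 79546}{137605 + g} = -420826 - \frac{48 \left(\left(-14\right) 15 + \left(\left(-5 + 6\right) - 5\right)\right) + 79546}{137605 - 221788} = -420826 - \frac{48 \left(-210 + \left(1 - 5\right)\right) + 79546}{-84183} = -420826 - \left(48 \left(-210 - 4\right) + 79546\right) \left(- \frac{1}{84183}\right) = -420826 - \left(48 \left(-214\right) + 79546\right) \left(- \frac{1}{84183}\right) = -420826 - \left(-10272 + 79546\right) \left(- \frac{1}{84183}\right) = -420826 - 69274 \left(- \frac{1}{84183}\right) = -420826 - - \frac{69274}{84183} = -420826 + \frac{69274}{84183} = - \frac{35426325884}{84183}$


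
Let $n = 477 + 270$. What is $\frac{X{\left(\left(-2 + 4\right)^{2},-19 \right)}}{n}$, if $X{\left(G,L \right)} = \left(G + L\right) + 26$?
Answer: $\frac{11}{747} \approx 0.014726$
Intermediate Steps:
$n = 747$
$X{\left(G,L \right)} = 26 + G + L$
$\frac{X{\left(\left(-2 + 4\right)^{2},-19 \right)}}{n} = \frac{26 + \left(-2 + 4\right)^{2} - 19}{747} = \left(26 + 2^{2} - 19\right) \frac{1}{747} = \left(26 + 4 - 19\right) \frac{1}{747} = 11 \cdot \frac{1}{747} = \frac{11}{747}$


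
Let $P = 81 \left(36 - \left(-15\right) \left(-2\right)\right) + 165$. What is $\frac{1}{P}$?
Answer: $\frac{1}{651} \approx 0.0015361$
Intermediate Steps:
$P = 651$ ($P = 81 \left(36 - 30\right) + 165 = 81 \cdot 6 + 165 = 486 + 165 = 651$)
$\frac{1}{P} = \frac{1}{651}$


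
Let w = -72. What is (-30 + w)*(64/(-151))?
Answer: 6528/151 ≈ 43.232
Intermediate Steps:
(-30 + w)*(64/(-151)) = (-30 - 72)*(64/(-151)) = -6528*(-1)/151 = -102*(-64/151) = 6528/151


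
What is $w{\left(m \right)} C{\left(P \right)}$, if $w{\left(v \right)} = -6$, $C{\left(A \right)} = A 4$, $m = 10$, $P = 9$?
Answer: $-216$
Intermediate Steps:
$C{\left(A \right)} = 4 A$
$w{\left(m \right)} C{\left(P \right)} = - 6 \cdot 4 \cdot 9 = \left(-6\right) 36 = -216$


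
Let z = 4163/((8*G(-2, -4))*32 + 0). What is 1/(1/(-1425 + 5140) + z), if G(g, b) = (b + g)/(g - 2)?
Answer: 1426560/15465929 ≈ 0.092239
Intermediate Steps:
G(g, b) = (b + g)/(-2 + g)
z = 4163/384 (z = 4163/((8*((-4 - 2)/(-2 - 2)))*32 + 0) = 4163/((8*(-6/(-4)))*32 + 0) = 4163/((8*(-1/4*(-6)))*32 + 0) = 4163/((8*(3/2))*32 + 0) = 4163/(12*32 + 0) = 4163/(384 + 0) = 4163/384 ≈ 10.841)
1/(1/(-1425 + 5140) + z) = 1/(1/(-1425 + 5140) + 4163/384) = 1/(1/3715 + 4163/384) = 1/(15465929/1426560) = 1426560/15465929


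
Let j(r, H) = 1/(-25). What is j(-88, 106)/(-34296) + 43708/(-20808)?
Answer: -1561467433/743365800 ≈ -2.1005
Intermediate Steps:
j(r, H) = -1/25
j(-88, 106)/(-34296) + 43708/(-20808) = -1/25/(-34296) + 43708/(-20808) = -1/25*(-1/34296) + 43708*(-1/20808) = 1/857400 - 10927/5202 = -1561467433/743365800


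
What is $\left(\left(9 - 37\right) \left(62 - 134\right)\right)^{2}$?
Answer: $4064256$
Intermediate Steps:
$\left(\left(9 - 37\right) \left(62 - 134\right)\right)^{2} = \left(\left(-28\right) \left(-72\right)\right)^{2} = 2016^{2} = 4064256$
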